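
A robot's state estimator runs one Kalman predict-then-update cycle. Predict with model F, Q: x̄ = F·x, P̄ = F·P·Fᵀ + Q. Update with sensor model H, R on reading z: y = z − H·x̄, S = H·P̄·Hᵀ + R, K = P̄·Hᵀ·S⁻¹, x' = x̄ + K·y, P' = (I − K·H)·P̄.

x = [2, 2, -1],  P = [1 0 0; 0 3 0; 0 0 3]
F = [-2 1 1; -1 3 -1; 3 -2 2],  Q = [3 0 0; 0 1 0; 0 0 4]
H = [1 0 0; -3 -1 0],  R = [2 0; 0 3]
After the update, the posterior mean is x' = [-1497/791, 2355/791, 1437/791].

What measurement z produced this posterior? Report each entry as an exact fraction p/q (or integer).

z = [-1, 3]

x̄ = F·x = [-3, 5, 0]
P̄ = F·P·Fᵀ + Q = [13 8 -6; 8 32 -27; -6 -27 37]
S = H·P̄·Hᵀ + R = [15 -47; -47 200]
K = P̄·Hᵀ·S⁻¹ = [391/791 -94/791; -1032/791 -464/791; 915/791 393/791]
x' − x̄ = [876/791, -1600/791, 1437/791] = K·y
y = (KᵀK)⁻¹·Kᵀ·(x' − x̄) = [2, -1]
z = y + H·x̄ = [2, -1] + [-3, 4] = [-1, 3]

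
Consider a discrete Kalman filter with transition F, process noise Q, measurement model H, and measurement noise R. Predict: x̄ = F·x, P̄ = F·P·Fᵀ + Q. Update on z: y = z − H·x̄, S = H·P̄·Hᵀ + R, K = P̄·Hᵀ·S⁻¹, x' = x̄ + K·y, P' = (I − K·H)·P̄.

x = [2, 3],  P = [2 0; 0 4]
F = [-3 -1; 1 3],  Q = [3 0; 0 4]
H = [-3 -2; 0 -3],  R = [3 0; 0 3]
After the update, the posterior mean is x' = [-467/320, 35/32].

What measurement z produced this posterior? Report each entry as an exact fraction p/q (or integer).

z = [2, -3]

x̄ = F·x = [-9, 11]
P̄ = F·P·Fᵀ + Q = [25 -18; -18 42]
S = H·P̄·Hᵀ + R = [180 90; 90 381]
K = P̄·Hᵀ·S⁻¹ = [-313/960 7/32; -1/672 -37/112]
x' − x̄ = [2413/320, -317/32] = K·y
y = (KᵀK)⁻¹·Kᵀ·(x' − x̄) = [-3, 30]
z = y + H·x̄ = [-3, 30] + [5, -33] = [2, -3]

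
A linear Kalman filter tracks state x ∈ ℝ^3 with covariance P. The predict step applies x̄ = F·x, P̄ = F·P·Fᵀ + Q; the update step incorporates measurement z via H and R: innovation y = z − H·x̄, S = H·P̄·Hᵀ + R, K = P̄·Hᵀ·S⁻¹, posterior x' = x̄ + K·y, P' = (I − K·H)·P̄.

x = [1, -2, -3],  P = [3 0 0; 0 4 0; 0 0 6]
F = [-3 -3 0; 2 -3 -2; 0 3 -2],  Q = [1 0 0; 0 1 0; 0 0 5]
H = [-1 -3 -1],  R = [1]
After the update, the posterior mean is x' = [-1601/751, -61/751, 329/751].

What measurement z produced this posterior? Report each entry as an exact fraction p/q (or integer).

z = [2]

x̄ = F·x = [3, 14, 0]
P̄ = F·P·Fᵀ + Q = [64 18 -36; 18 73 -12; -36 -12 65]
S = H·P̄·Hᵀ + R = [751]
K = P̄·Hᵀ·S⁻¹ = [-82/751; -225/751; 7/751]
x' − x̄ = [-3854/751, -10575/751, 329/751] = K·y
y = (KᵀK)⁻¹·Kᵀ·(x' − x̄) = [47]
z = y + H·x̄ = [47] + [-45] = [2]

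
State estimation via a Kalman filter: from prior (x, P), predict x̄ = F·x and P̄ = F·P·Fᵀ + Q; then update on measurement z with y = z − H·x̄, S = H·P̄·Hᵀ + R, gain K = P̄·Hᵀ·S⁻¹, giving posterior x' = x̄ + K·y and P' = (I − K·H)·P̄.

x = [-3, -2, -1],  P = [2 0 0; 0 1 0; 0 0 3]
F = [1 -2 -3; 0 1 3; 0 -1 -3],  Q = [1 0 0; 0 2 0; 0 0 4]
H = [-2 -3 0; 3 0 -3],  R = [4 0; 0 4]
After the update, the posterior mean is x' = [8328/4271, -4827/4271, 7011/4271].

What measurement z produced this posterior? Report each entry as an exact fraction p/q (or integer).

x̄ = F·x = [4, -5, 5]
P̄ = F·P·Fᵀ + Q = [34 -29 29; -29 30 -28; 29 -28 32]
S = H·P̄·Hᵀ + R = [62 -21; -21 76]
K = P̄·Hᵀ·S⁻¹ = [1759/4271 1329/4271; -2495/4271 -858/4271; 1787/4271 -12/4271]
x' − x̄ = [-8756/4271, 16528/4271, -14344/4271] = K·y
y = (KᵀK)⁻¹·Kᵀ·(x' − x̄) = [-8, 4]
z = y + H·x̄ = [-8, 4] + [7, -3] = [-1, 1]

z = [-1, 1]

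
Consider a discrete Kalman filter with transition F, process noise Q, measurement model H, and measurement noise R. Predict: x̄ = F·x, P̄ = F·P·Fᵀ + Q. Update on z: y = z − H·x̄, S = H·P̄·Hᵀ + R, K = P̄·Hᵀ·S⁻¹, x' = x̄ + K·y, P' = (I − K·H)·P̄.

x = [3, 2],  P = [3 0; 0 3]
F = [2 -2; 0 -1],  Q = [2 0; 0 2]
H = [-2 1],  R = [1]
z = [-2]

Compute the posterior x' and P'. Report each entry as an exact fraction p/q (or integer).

x̄ = F·x = [2, -2]
P̄ = F·P·Fᵀ + Q = [26 6; 6 5]
y = z − H·x̄ = [4]
S = H·P̄·Hᵀ + R = [86]
K = P̄·Hᵀ·S⁻¹ = [-23/43; -7/86]
x' = x̄ + K·y = [-6/43, -100/43]
P' = (I − K·H)·P̄ = [60/43 97/43; 97/43 381/86]

x' = [-6/43, -100/43]
P' = [60/43 97/43; 97/43 381/86]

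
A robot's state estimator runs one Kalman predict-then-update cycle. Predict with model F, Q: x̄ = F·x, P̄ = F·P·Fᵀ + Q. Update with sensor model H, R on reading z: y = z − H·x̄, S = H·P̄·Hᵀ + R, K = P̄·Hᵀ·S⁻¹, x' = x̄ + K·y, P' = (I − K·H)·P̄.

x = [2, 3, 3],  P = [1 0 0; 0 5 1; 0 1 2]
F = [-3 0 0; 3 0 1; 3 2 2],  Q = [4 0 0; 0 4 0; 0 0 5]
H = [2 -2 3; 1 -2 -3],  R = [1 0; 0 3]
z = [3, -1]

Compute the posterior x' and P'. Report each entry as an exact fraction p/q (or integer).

x̄ = F·x = [-6, 9, 18]
P̄ = F·P·Fᵀ + Q = [13 -9 -9; -9 15 15; -9 15 50]
y = z − H·x̄ = [-21, 77]
S = H·P̄·Hᵀ + R = [347 -283; -283 796]
K = P̄·Hᵀ·S⁻¹ = [29946/196123 24937/196123; -26160/196123 -29997/196123; 27705/196123 -36717/196123]
x' = x̄ + K·y = [114545/196123, 4698/196123, 121200/196123]
P' = (I − K·H)·P̄ = [594171/196123 419439/196123 -106506/196123; 419439/196123 343617/196123 -59268/196123; -106506/196123 -59268/196123 40727/196123]

x' = [114545/196123, 4698/196123, 121200/196123]
P' = [594171/196123 419439/196123 -106506/196123; 419439/196123 343617/196123 -59268/196123; -106506/196123 -59268/196123 40727/196123]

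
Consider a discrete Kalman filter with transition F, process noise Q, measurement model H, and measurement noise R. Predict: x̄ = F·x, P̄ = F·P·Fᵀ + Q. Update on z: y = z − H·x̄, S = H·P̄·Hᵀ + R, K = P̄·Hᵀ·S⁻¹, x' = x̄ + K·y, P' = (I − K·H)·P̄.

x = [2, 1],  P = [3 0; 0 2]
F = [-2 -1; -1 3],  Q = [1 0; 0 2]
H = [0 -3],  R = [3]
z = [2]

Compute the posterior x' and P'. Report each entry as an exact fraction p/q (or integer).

x̄ = F·x = [-5, 1]
P̄ = F·P·Fᵀ + Q = [15 0; 0 23]
y = z − H·x̄ = [5]
S = H·P̄·Hᵀ + R = [210]
K = P̄·Hᵀ·S⁻¹ = [0; -23/70]
x' = x̄ + K·y = [-5, -9/14]
P' = (I − K·H)·P̄ = [15 0; 0 23/70]

x' = [-5, -9/14]
P' = [15 0; 0 23/70]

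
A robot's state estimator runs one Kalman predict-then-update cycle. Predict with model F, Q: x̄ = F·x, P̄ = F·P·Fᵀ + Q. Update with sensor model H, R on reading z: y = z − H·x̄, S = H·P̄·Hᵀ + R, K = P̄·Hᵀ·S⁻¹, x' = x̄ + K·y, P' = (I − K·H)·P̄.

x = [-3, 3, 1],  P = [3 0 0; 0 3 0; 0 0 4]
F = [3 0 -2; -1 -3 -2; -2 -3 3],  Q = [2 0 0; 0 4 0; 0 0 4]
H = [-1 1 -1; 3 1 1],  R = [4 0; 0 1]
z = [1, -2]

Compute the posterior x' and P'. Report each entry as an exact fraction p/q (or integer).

x̄ = F·x = [-11, -8, 0]
P̄ = F·P·Fᵀ + Q = [45 7 -42; 7 50 9; -42 9 79]
y = z − H·x̄ = [-2, 39]
S = H·P̄·Hᵀ + R = [62 18; 18 343]
K = P̄·Hᵀ·S⁻¹ = [-214/10471 3064/10471; 5111/10471 2174/10471; -4460/10471 -926/10471]
x' = x̄ + K·y = [4743/10471, -9204/10471, -27194/10471]
P' = (I − K·H)·P̄ = [165651/10471 -164547/10471 -329342/10471; -164547/10471 175856/10471 319959/10471; -329342/10471 319959/10471 667141/10471]

x' = [4743/10471, -9204/10471, -27194/10471]
P' = [165651/10471 -164547/10471 -329342/10471; -164547/10471 175856/10471 319959/10471; -329342/10471 319959/10471 667141/10471]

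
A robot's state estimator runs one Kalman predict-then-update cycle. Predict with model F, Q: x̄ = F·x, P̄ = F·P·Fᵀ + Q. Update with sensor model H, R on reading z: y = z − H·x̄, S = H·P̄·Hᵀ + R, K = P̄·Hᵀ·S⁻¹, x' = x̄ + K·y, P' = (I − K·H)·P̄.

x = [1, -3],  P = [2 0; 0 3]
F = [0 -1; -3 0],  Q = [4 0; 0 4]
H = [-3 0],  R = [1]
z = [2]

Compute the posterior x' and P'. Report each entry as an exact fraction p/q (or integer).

x̄ = F·x = [3, -3]
P̄ = F·P·Fᵀ + Q = [7 0; 0 22]
y = z − H·x̄ = [11]
S = H·P̄·Hᵀ + R = [64]
K = P̄·Hᵀ·S⁻¹ = [-21/64; 0]
x' = x̄ + K·y = [-39/64, -3]
P' = (I − K·H)·P̄ = [7/64 0; 0 22]

x' = [-39/64, -3]
P' = [7/64 0; 0 22]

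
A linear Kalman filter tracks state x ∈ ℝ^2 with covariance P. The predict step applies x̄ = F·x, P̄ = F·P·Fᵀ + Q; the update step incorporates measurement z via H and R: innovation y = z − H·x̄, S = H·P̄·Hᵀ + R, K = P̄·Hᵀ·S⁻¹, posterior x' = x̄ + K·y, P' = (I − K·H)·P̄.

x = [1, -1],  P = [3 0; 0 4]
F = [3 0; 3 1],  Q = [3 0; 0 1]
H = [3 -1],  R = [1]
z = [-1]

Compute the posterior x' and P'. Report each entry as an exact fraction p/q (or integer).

x' = [-27/47, -110/141]
P' = [87/47 240/47; 240/47 2111/141]

x̄ = F·x = [3, 2]
P̄ = F·P·Fᵀ + Q = [30 27; 27 32]
y = z − H·x̄ = [-8]
S = H·P̄·Hᵀ + R = [141]
K = P̄·Hᵀ·S⁻¹ = [21/47; 49/141]
x' = x̄ + K·y = [-27/47, -110/141]
P' = (I − K·H)·P̄ = [87/47 240/47; 240/47 2111/141]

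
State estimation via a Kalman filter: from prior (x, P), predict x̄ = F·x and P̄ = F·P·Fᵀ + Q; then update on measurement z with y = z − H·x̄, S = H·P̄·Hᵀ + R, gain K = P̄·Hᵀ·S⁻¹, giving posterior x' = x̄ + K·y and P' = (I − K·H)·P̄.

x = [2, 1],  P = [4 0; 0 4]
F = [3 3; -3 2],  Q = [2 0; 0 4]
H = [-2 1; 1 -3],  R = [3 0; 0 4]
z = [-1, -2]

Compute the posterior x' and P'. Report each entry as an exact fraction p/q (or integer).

x̄ = F·x = [9, -4]
P̄ = F·P·Fᵀ + Q = [74 -12; -12 56]
y = z − H·x̄ = [21, -23]
S = H·P̄·Hᵀ + R = [403 -400; -400 654]
K = P̄·Hᵀ·S⁻¹ = [-30320/51781 -9835/51781; -9840/51781 -20270/51781]
x' = x̄ + K·y = [55514/51781, 52446/51781]
P' = (I − K·H)·P̄ = [62444/51781 33928/51781; 33928/51781 38336/51781]

x' = [55514/51781, 52446/51781]
P' = [62444/51781 33928/51781; 33928/51781 38336/51781]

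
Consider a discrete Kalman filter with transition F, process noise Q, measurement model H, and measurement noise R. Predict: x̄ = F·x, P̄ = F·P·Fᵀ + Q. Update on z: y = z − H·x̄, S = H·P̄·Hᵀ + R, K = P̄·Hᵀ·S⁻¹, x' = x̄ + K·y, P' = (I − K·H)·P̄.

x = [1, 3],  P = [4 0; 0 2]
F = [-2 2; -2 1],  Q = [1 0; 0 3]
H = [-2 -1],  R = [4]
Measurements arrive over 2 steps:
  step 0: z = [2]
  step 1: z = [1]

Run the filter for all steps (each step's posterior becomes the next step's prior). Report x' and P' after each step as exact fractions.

step 0: x̄ = F·x = [4, 1]
step 0: P̄ = F·P·Fᵀ + Q = [25 20; 20 21]
step 0: y = z − H·x̄ = [11]
step 0: S = H·P̄·Hᵀ + R = [205]
step 0: K = P̄·Hᵀ·S⁻¹ = [-14/41; -61/205]
step 0: x' = x̄ + K·y = [10/41, -466/205]
step 0: P' = (I − K·H)·P̄ = [45/41 -34/41; -34/41 584/205]
step 1: x̄ = F·x = [-1032/205, -566/205]
step 1: P̄ = F·P·Fᵀ + Q = [4801/205 3088/205; 3088/205 2779/205]
step 1: y = z − H·x̄ = [-485/41]
step 1: S = H·P̄·Hᵀ + R = [7031/41]
step 1: K = P̄·Hᵀ·S⁻¹ = [-2538/7031; -1791/7031]
step 1: x' = x̄ + K·y = [-26862/35155, 8869/35155]
step 1: P' = (I − K·H)·P̄ = [37771/35155 -24782/35155; -24782/35155 85384/35155]

step 0: x' = [10/41, -466/205], P' = [45/41 -34/41; -34/41 584/205]
step 1: x' = [-26862/35155, 8869/35155], P' = [37771/35155 -24782/35155; -24782/35155 85384/35155]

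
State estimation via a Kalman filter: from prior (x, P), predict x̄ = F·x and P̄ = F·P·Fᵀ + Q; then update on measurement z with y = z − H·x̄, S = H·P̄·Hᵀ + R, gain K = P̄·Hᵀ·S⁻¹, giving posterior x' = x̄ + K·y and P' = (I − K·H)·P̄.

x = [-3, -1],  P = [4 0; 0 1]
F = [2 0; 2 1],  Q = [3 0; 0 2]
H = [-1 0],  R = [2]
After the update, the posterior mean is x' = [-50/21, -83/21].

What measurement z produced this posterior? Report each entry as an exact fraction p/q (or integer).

z = [2]

x̄ = F·x = [-6, -7]
P̄ = F·P·Fᵀ + Q = [19 16; 16 19]
S = H·P̄·Hᵀ + R = [21]
K = P̄·Hᵀ·S⁻¹ = [-19/21; -16/21]
x' − x̄ = [76/21, 64/21] = K·y
y = (KᵀK)⁻¹·Kᵀ·(x' − x̄) = [-4]
z = y + H·x̄ = [-4] + [6] = [2]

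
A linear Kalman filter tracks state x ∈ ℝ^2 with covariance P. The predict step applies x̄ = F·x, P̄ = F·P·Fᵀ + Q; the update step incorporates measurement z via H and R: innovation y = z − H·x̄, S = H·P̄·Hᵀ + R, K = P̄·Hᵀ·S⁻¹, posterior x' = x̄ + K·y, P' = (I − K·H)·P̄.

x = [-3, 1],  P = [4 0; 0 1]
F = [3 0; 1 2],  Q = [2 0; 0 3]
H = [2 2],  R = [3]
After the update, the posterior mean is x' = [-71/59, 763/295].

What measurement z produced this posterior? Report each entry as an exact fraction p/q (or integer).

x̄ = F·x = [-9, -1]
P̄ = F·P·Fᵀ + Q = [38 12; 12 11]
S = H·P̄·Hᵀ + R = [295]
K = P̄·Hᵀ·S⁻¹ = [20/59; 46/295]
x' − x̄ = [460/59, 1058/295] = K·y
y = (KᵀK)⁻¹·Kᵀ·(x' − x̄) = [23]
z = y + H·x̄ = [23] + [-20] = [3]

z = [3]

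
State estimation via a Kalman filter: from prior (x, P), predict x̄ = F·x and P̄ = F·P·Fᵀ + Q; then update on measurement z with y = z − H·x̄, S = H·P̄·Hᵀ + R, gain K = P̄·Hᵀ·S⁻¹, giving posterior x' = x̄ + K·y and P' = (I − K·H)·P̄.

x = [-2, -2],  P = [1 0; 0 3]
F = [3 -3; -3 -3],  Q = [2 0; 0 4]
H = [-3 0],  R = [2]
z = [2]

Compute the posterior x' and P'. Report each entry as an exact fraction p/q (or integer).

x̄ = F·x = [0, 12]
P̄ = F·P·Fᵀ + Q = [38 18; 18 40]
y = z − H·x̄ = [2]
S = H·P̄·Hᵀ + R = [344]
K = P̄·Hᵀ·S⁻¹ = [-57/172; -27/172]
x' = x̄ + K·y = [-57/86, 1005/86]
P' = (I − K·H)·P̄ = [19/86 9/86; 9/86 2711/86]

x' = [-57/86, 1005/86]
P' = [19/86 9/86; 9/86 2711/86]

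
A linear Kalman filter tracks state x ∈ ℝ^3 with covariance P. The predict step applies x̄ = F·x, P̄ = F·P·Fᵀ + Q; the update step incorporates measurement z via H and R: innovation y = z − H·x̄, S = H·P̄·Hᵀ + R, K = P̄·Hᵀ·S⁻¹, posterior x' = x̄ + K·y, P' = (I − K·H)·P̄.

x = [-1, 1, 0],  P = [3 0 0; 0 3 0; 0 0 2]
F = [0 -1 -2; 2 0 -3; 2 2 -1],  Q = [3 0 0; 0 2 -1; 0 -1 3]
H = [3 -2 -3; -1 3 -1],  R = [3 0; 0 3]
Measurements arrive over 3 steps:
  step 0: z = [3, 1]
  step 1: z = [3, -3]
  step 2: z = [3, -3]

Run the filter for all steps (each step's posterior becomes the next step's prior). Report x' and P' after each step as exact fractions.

step 0: x̄ = F·x = [-1, -2, 0]
step 0: P̄ = F·P·Fᵀ + Q = [14 12 -2; 12 32 17; -2 17 29]
step 0: y = z − H·x̄ = [2, 6]
step 0: S = H·P̄·Hᵀ + R = [614 -134; -134 156]
step 0: K = P̄·Hᵀ·S⁻¹ = [1740/19457 4488/19457; -1673/38914 7638/19457; -4149/19457 -1141/38914]
step 0: x' = x̄ + K·y = [10951/19457, 5241/19457, -11721/19457]
step 0: P' = (I − K·H)·P̄ = [122926/19457 70248/19457 74354/19457; 70248/19457 89589/38914 82443/38914; 74354/19457 82443/38914 51022/19457]
step 1: x̄ = F·x = [18201/19457, 57065/19457, 44105/19457]
step 1: P̄ = F·P·Fᵀ + Q = [944279/38914 -16231/38914 -1098243/38914; -16231/38914 97568/19457 64144/19457; -1098243/38914 64144/19457 879957/19457]
step 1: y = z − H·x̄ = [250213/19457, -167260/19457]
step 1: S = H·P̄·Hᵀ + R = [46737625/38914 99766/19457; 99766/19457 1708331/38914]
step 1: K = P̄·Hᵀ·S⁻¹ = [539772928/4101532643 189700047/4101532643; -77186683/4101532643 1145483979/4101532643; -772530169/4101532643 -574355003/4101532643]
step 1: x' = x̄ + K·y = [9147400391/4101532643, 1189659168/4101532643, 4300129714/4101532643]
step 1: P' = (I − K·H)·P̄ = [13568506934/4101532643 7409002113/4101532643 8089399264/4101532643; 7409002113/4101532643 4999538958/4101532643 4153162824/4101532643; 8089399264/4101532643 4153162824/4101532643 6093154217/4101532643]
step 2: x̄ = F·x = [-9789918596/4101532643, 5394411640/4101532643, 16373989404/4101532643]
step 2: P̄ = F·P·Fᵀ + Q = [58289405051/4101532643 1842812492/4101532643 -57447859236/4101532643; 1842812492/4101532643 20242689807/4101532643 8453795140/4101532643; -57447859236/4101532643 8453795140/4101532643 102971704266/4101532643]
step 2: y = z − H·x̄ = [101585145209/4101532643, -21903762041/4101532643]
step 2: S = H·P̄·Hᵀ + R = [2658018599034/4101532643 -26314869765/4101532643; -26314869765/4101532643 179074551245/4101532643]
step 2: K = P̄·Hᵀ·S⁻¹ = [3005711994142/23176263939447 1747126700051/38627106565745; -153997394225/7725421313149 10765121724564/38627106565745; -4375899620308/23176263939447 -1084169898614/7725421313149]
step 2: x' = x̄ + K·y = [67634185056899/115881319697235, -25757539628643/38627106565745, 1512532210166/23176263939447]
step 2: P' = (I − K·H)·P̄ = [382145876181274/115881319697235 69544302972027/38627106565745 45605742053302/23176263939447; 69544302972027/38627106565745 46951079478783/38627106565745 7802714058126/7725421313149; 45605742053302/23176263939447 7802714058126/7725421313149 34376213557358/23176263939447]

step 0: x' = [10951/19457, 5241/19457, -11721/19457], P' = [122926/19457 70248/19457 74354/19457; 70248/19457 89589/38914 82443/38914; 74354/19457 82443/38914 51022/19457]
step 1: x' = [9147400391/4101532643, 1189659168/4101532643, 4300129714/4101532643], P' = [13568506934/4101532643 7409002113/4101532643 8089399264/4101532643; 7409002113/4101532643 4999538958/4101532643 4153162824/4101532643; 8089399264/4101532643 4153162824/4101532643 6093154217/4101532643]
step 2: x' = [67634185056899/115881319697235, -25757539628643/38627106565745, 1512532210166/23176263939447], P' = [382145876181274/115881319697235 69544302972027/38627106565745 45605742053302/23176263939447; 69544302972027/38627106565745 46951079478783/38627106565745 7802714058126/7725421313149; 45605742053302/23176263939447 7802714058126/7725421313149 34376213557358/23176263939447]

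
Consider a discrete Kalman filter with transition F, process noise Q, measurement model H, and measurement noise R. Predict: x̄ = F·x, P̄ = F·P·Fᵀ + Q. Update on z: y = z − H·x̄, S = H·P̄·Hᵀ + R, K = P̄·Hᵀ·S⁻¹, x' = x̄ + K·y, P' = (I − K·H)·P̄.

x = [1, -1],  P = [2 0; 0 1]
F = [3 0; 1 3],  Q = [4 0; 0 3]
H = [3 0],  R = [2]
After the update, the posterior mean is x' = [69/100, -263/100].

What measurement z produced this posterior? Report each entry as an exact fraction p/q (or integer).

z = [2]

x̄ = F·x = [3, -2]
P̄ = F·P·Fᵀ + Q = [22 6; 6 14]
S = H·P̄·Hᵀ + R = [200]
K = P̄·Hᵀ·S⁻¹ = [33/100; 9/100]
x' − x̄ = [-231/100, -63/100] = K·y
y = (KᵀK)⁻¹·Kᵀ·(x' − x̄) = [-7]
z = y + H·x̄ = [-7] + [9] = [2]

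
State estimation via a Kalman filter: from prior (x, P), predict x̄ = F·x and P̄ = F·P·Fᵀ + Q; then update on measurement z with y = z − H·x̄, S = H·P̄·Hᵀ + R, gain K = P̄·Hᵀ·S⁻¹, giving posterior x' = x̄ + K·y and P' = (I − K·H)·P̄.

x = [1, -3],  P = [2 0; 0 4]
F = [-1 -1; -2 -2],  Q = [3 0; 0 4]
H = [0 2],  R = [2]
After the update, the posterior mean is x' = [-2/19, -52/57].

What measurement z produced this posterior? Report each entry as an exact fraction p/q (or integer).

z = [-2]

x̄ = F·x = [2, 4]
P̄ = F·P·Fᵀ + Q = [9 12; 12 28]
S = H·P̄·Hᵀ + R = [114]
K = P̄·Hᵀ·S⁻¹ = [4/19; 28/57]
x' − x̄ = [-40/19, -280/57] = K·y
y = (KᵀK)⁻¹·Kᵀ·(x' − x̄) = [-10]
z = y + H·x̄ = [-10] + [8] = [-2]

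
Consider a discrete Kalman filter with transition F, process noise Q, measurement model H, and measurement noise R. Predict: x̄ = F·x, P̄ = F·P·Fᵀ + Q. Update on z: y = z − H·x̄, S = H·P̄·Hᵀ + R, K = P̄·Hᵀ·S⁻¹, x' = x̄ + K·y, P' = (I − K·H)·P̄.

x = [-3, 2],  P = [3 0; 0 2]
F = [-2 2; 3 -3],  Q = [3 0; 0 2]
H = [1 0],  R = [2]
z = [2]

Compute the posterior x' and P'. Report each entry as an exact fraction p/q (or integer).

x̄ = F·x = [10, -15]
P̄ = F·P·Fᵀ + Q = [23 -30; -30 47]
y = z − H·x̄ = [-8]
S = H·P̄·Hᵀ + R = [25]
K = P̄·Hᵀ·S⁻¹ = [23/25; -6/5]
x' = x̄ + K·y = [66/25, -27/5]
P' = (I − K·H)·P̄ = [46/25 -12/5; -12/5 11]

x' = [66/25, -27/5]
P' = [46/25 -12/5; -12/5 11]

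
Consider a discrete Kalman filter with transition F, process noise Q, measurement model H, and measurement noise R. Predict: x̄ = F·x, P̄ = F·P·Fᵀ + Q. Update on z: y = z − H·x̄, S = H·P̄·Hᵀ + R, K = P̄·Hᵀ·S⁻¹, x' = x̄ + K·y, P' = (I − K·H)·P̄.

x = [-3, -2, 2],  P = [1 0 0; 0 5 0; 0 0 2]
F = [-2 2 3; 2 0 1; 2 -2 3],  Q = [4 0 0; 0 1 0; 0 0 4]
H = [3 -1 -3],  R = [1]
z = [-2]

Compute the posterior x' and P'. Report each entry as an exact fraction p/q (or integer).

x̄ = F·x = [8, -4, 4]
P̄ = F·P·Fᵀ + Q = [46 2 -6; 2 7 10; -6 10 46]
y = z − H·x̄ = [-18]
S = H·P̄·Hᵀ + R = [992]
K = P̄·Hᵀ·S⁻¹ = [77/496; -1/32; -83/496]
x' = x̄ + K·y = [1291/248, -55/16, 1739/248]
P' = (I − K·H)·P̄ = [5479/248 109/16 4903/248; 109/16 193/32 77/16; 4903/248 77/16 4519/248]

x' = [1291/248, -55/16, 1739/248]
P' = [5479/248 109/16 4903/248; 109/16 193/32 77/16; 4903/248 77/16 4519/248]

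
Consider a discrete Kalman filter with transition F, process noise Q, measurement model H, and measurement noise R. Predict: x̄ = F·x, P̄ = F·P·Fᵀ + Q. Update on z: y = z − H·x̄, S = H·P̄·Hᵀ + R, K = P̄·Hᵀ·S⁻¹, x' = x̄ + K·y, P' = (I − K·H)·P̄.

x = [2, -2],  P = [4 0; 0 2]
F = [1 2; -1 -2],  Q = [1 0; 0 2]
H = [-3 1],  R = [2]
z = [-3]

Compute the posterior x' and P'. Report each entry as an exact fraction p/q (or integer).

x̄ = F·x = [-2, 2]
P̄ = F·P·Fᵀ + Q = [13 -12; -12 14]
y = z − H·x̄ = [-11]
S = H·P̄·Hᵀ + R = [205]
K = P̄·Hᵀ·S⁻¹ = [-51/205; 10/41]
x' = x̄ + K·y = [151/205, -28/41]
P' = (I − K·H)·P̄ = [64/205 18/41; 18/41 74/41]

x' = [151/205, -28/41]
P' = [64/205 18/41; 18/41 74/41]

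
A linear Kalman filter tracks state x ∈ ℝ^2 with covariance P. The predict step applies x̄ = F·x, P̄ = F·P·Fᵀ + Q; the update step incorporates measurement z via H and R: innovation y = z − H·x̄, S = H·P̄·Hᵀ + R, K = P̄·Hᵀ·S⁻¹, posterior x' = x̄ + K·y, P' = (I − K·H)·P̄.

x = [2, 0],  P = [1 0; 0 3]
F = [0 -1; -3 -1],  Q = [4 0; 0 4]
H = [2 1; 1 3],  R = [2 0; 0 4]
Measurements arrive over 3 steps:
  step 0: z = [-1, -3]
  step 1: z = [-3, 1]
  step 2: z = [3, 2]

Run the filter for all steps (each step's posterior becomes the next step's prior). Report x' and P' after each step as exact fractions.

step 0: x̄ = F·x = [0, -6]
step 0: P̄ = F·P·Fᵀ + Q = [7 3; 3 16]
step 0: y = z − H·x̄ = [5, 15]
step 0: S = H·P̄·Hᵀ + R = [58 83; 83 173]
step 0: K = P̄·Hᵀ·S⁻¹ = [1613/3145 -483/3145; -427/3145 1132/3145]
step 0: x' = x̄ + K·y = [164/629, -805/629]
step 0: P' = (I − K·H)·P̄ = [2322/3145 -1418/3145; -1418/3145 1982/3145]
step 1: x̄ = F·x = [805/629, 313/629]
step 1: P̄ = F·P·Fᵀ + Q = [14562/3145 -2272/3145; -2272/3145 26952/3145]
step 1: y = z − H·x̄ = [-3810/629, -1115/629]
step 1: S = H·P̄·Hᵀ + R = [82402/3145 94076/3145; 94076/3145 256078/3145]
step 1: K = P̄·Hᵀ·S⁻¹ = [488672/973851 -150067/973851; -43844/324617 115724/324617]
step 1: x' = x̄ + K·y = [-1447640/973851, 221969/324617]
step 1: P' = (I − K·H)·P̄ = [706460/973851 -145192/324617; -145192/324617 202696/324617]
step 2: x̄ = F·x = [-221969/324617, 1225671/324617]
step 2: P̄ = F·P·Fᵀ + Q = [1501164/324617 -232880/324617; -232880/324617 2749392/324617]
step 2: y = z − H·x̄ = [192118/324617, -2805810/324617]
step 2: S = H·P̄·Hᵀ + R = [8471762/324617 9620344/324617; 9620344/324617 26146880/324617]
step 2: K = P̄·Hᵀ·S⁻¹ = [6227711/12414546 -7641409/49658184; -279176/2069091 736996/2069091]
step 2: x' = x̄ + K·y = [23417729/24829092, 1276949/2069091]
step 2: P' = (I − K·H)·P̄ = [9001535/12414546 -924608/2069091; -924608/2069091 430288/689697]

step 0: x' = [164/629, -805/629], P' = [2322/3145 -1418/3145; -1418/3145 1982/3145]
step 1: x' = [-1447640/973851, 221969/324617], P' = [706460/973851 -145192/324617; -145192/324617 202696/324617]
step 2: x' = [23417729/24829092, 1276949/2069091], P' = [9001535/12414546 -924608/2069091; -924608/2069091 430288/689697]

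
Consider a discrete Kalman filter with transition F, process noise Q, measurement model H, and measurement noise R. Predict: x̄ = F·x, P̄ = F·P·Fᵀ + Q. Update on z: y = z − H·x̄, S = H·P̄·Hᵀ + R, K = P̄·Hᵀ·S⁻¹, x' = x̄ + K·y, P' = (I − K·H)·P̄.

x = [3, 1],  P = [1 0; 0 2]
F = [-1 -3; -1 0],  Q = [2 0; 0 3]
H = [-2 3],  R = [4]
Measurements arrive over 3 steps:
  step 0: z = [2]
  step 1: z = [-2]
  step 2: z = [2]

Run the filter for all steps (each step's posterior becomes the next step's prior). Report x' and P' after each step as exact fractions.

step 0: x̄ = F·x = [-6, -3]
step 0: P̄ = F·P·Fᵀ + Q = [21 1; 1 4]
step 0: y = z − H·x̄ = [-1]
step 0: S = H·P̄·Hᵀ + R = [112]
step 0: K = P̄·Hᵀ·S⁻¹ = [-39/112; 5/56]
step 0: x' = x̄ + K·y = [-633/112, -173/56]
step 0: P' = (I − K·H)·P̄ = [831/112 251/56; 251/56 87/28]
step 1: x̄ = F·x = [1671/112, 633/112]
step 1: P̄ = F·P·Fᵀ + Q = [7199/112 2337/112; 2337/112 1167/112]
step 1: y = z − H·x̄ = [1219/112]
step 1: S = H·P̄·Hᵀ + R = [11703/112]
step 1: K = P̄·Hᵀ·S⁻¹ = [-89/141; -391/3901]
step 1: x' = x̄ + K·y = [1135/141, 17792/3901]
step 1: P' = (I − K·H)·P̄ = [3193/141 670/47; 670/47 36552/3901]
step 2: x̄ = F·x = [-254333/11703, -1135/141]
step 2: P̄ = F·P·Fᵀ + Q = [2276309/11703 9223/141; 9223/141 3616/141]
step 2: y = z − H·x̄ = [-202645/11703]
step 2: S = H·P̄·Hᵀ + R = [2667092/11703]
step 2: K = P̄·Hᵀ·S⁻¹ = [-2256091/2667092; -315317/1333546]
step 2: x' = x̄ + K·y = [-18896347/2667092, -5274655/1333546]
step 2: P' = (I − K·H)·P̄ = [83839949/2667092 26442589/1333546; 26442589/1333546 8603985/666773]

step 0: x' = [-633/112, -173/56], P' = [831/112 251/56; 251/56 87/28]
step 1: x' = [1135/141, 17792/3901], P' = [3193/141 670/47; 670/47 36552/3901]
step 2: x' = [-18896347/2667092, -5274655/1333546], P' = [83839949/2667092 26442589/1333546; 26442589/1333546 8603985/666773]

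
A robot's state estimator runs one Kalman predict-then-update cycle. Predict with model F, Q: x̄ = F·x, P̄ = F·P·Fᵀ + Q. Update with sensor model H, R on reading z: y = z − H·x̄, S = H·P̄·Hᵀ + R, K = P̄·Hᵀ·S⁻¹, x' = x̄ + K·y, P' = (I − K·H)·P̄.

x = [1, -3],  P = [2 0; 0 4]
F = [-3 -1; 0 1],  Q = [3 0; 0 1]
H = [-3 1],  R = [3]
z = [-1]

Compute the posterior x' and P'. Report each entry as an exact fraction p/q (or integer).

x̄ = F·x = [0, -3]
P̄ = F·P·Fᵀ + Q = [25 -4; -4 5]
y = z − H·x̄ = [2]
S = H·P̄·Hᵀ + R = [257]
K = P̄·Hᵀ·S⁻¹ = [-79/257; 17/257]
x' = x̄ + K·y = [-158/257, -737/257]
P' = (I − K·H)·P̄ = [184/257 315/257; 315/257 996/257]

x' = [-158/257, -737/257]
P' = [184/257 315/257; 315/257 996/257]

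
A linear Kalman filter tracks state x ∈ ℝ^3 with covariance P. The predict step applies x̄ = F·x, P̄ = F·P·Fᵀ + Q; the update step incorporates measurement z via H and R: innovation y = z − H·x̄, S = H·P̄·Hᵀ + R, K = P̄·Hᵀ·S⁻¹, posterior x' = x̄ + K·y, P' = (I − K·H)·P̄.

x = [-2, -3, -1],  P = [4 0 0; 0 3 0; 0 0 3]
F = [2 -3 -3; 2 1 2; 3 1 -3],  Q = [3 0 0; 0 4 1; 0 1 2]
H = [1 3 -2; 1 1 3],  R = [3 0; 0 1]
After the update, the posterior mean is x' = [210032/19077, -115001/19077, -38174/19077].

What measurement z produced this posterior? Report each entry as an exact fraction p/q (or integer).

z = [-3, -1]

x̄ = F·x = [8, -9, -6]
P̄ = F·P·Fᵀ + Q = [73 -11 42; -11 35 10; 42 10 68]
S = H·P̄·Hᵀ + R = [309 -162; -162 1011]
K = P̄·Hᵀ·S⁻¹ = [-4676/95385 16988/95385; 27854/95385 3186/31795; -7744/95385 22912/95385]
x' − x̄ = [57416/19077, 56692/19077, 76288/19077] = K·y
y = (KᵀK)⁻¹·Kᵀ·(x' − x̄) = [4, 18]
z = y + H·x̄ = [4, 18] + [-7, -19] = [-3, -1]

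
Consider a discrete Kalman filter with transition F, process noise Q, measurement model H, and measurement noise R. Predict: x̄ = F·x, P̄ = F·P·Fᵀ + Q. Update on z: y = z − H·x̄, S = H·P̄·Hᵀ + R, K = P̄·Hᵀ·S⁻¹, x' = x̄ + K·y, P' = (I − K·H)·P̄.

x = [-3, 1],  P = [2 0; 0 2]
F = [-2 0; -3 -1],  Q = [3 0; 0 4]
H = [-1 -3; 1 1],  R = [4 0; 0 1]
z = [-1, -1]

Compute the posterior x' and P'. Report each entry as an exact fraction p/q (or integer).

x̄ = F·x = [6, 8]
P̄ = F·P·Fᵀ + Q = [11 12; 12 24]
y = z − H·x̄ = [29, -15]
S = H·P̄·Hᵀ + R = [303 -131; -131 60]
K = P̄·Hᵀ·S⁻¹ = [193/1019 812/1019; -324/1019 -96/1019]
x' = x̄ + K·y = [-469/1019, 196/1019]
P' = (I − K·H)·P̄ = [1604/1019 -792/1019; -792/1019 696/1019]

x' = [-469/1019, 196/1019]
P' = [1604/1019 -792/1019; -792/1019 696/1019]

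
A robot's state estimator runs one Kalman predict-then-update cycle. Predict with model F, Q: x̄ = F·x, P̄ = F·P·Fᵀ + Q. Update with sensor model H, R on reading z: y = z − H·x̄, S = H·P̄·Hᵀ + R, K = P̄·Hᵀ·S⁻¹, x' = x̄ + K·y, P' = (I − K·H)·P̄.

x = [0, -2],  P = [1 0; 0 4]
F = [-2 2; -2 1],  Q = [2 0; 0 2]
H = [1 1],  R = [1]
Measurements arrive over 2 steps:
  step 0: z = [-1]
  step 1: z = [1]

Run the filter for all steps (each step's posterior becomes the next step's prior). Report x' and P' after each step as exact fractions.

step 0: x' = [-58/57, -4/57], P' = [98/57 -64/57; -64/57 86/57]
step 1: x' = [1282/4163, 3044/4163], P' = [5858/4163 -3548/4163; -3548/4163 5344/4163]

step 0: x̄ = F·x = [-4, -2]
step 0: P̄ = F·P·Fᵀ + Q = [22 12; 12 10]
step 0: y = z − H·x̄ = [5]
step 0: S = H·P̄·Hᵀ + R = [57]
step 0: K = P̄·Hᵀ·S⁻¹ = [34/57; 22/57]
step 0: x' = x̄ + K·y = [-58/57, -4/57]
step 0: P' = (I − K·H)·P̄ = [98/57 -64/57; -64/57 86/57]
step 1: x̄ = F·x = [36/19, 112/57]
step 1: P̄ = F·P·Fᵀ + Q = [454/19 316/19; 316/19 848/57]
step 1: y = z − H·x̄ = [-163/57]
step 1: S = H·P̄·Hᵀ + R = [4163/57]
step 1: K = P̄·Hᵀ·S⁻¹ = [2310/4163; 1796/4163]
step 1: x' = x̄ + K·y = [1282/4163, 3044/4163]
step 1: P' = (I − K·H)·P̄ = [5858/4163 -3548/4163; -3548/4163 5344/4163]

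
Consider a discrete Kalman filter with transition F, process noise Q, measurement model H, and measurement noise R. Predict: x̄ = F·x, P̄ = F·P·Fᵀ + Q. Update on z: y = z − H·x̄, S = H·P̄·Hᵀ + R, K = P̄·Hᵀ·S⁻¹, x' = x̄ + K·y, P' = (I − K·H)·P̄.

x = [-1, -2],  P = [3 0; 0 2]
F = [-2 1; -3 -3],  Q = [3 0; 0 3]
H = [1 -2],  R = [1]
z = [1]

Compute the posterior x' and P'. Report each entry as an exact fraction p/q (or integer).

x̄ = F·x = [0, 9]
P̄ = F·P·Fᵀ + Q = [17 12; 12 48]
y = z − H·x̄ = [19]
S = H·P̄·Hᵀ + R = [162]
K = P̄·Hᵀ·S⁻¹ = [-7/162; -14/27]
x' = x̄ + K·y = [-133/162, -23/27]
P' = (I − K·H)·P̄ = [2705/162 226/27; 226/27 40/9]

x' = [-133/162, -23/27]
P' = [2705/162 226/27; 226/27 40/9]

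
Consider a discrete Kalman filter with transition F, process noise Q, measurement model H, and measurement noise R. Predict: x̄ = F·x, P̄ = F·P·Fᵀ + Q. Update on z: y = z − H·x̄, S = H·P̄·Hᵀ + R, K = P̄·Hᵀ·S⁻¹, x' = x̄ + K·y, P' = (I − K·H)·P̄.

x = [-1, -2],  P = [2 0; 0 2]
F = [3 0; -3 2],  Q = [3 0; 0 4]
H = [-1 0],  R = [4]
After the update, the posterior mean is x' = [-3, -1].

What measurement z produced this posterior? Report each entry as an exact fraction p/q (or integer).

x̄ = F·x = [-3, -1]
P̄ = F·P·Fᵀ + Q = [21 -18; -18 30]
S = H·P̄·Hᵀ + R = [25]
K = P̄·Hᵀ·S⁻¹ = [-21/25; 18/25]
x' − x̄ = [0, 0] = K·y
y = (KᵀK)⁻¹·Kᵀ·(x' − x̄) = [0]
z = y + H·x̄ = [0] + [3] = [3]

z = [3]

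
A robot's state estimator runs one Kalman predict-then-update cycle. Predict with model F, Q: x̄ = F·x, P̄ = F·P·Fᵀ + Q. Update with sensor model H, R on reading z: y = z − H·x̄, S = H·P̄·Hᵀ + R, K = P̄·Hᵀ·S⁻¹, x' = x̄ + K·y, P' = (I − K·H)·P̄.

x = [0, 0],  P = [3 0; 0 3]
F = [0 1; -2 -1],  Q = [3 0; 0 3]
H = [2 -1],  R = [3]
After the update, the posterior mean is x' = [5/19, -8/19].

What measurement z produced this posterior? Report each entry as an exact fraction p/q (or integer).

z = [1]

x̄ = F·x = [0, 0]
P̄ = F·P·Fᵀ + Q = [6 -3; -3 18]
S = H·P̄·Hᵀ + R = [57]
K = P̄·Hᵀ·S⁻¹ = [5/19; -8/19]
x' − x̄ = [5/19, -8/19] = K·y
y = (KᵀK)⁻¹·Kᵀ·(x' − x̄) = [1]
z = y + H·x̄ = [1] + [0] = [1]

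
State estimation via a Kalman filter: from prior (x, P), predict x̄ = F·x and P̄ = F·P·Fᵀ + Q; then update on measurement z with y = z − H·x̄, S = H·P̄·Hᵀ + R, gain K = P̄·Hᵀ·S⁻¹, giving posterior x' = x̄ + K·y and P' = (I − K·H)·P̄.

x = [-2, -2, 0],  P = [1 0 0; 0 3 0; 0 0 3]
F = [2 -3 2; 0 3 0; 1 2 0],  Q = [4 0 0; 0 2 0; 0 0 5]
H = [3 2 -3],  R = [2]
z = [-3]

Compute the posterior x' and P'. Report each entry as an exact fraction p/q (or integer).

x̄ = F·x = [2, -6, -6]
P̄ = F·P·Fᵀ + Q = [47 -27 -16; -27 29 18; -16 18 18]
y = z − H·x̄ = [-15]
S = H·P̄·Hᵀ + R = [451]
K = P̄·Hᵀ·S⁻¹ = [135/451; -7/41; -6/41]
x' = x̄ + K·y = [-1123/451, -141/41, -156/41]
P' = (I − K·H)·P̄ = [2972/451 -162/41 154/41; -162/41 650/41 276/41; 154/41 276/41 342/41]

x' = [-1123/451, -141/41, -156/41]
P' = [2972/451 -162/41 154/41; -162/41 650/41 276/41; 154/41 276/41 342/41]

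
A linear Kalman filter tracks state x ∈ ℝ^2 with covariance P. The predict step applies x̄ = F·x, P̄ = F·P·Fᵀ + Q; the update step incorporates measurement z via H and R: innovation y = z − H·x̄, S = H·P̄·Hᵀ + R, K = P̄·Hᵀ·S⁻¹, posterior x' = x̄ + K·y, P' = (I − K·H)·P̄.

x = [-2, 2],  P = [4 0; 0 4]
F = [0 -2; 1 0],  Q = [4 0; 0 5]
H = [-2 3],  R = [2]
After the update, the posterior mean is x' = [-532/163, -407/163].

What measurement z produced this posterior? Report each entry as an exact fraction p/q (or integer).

z = [-1]

x̄ = F·x = [-4, -2]
P̄ = F·P·Fᵀ + Q = [20 0; 0 9]
S = H·P̄·Hᵀ + R = [163]
K = P̄·Hᵀ·S⁻¹ = [-40/163; 27/163]
x' − x̄ = [120/163, -81/163] = K·y
y = (KᵀK)⁻¹·Kᵀ·(x' − x̄) = [-3]
z = y + H·x̄ = [-3] + [2] = [-1]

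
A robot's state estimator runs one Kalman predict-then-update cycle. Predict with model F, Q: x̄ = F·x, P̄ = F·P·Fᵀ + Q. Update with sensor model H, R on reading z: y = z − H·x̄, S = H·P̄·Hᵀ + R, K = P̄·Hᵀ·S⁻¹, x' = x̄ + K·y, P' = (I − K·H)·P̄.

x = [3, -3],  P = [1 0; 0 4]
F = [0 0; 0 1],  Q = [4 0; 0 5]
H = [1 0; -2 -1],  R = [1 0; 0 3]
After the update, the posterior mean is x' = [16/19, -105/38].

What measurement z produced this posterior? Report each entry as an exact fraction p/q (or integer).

x̄ = F·x = [0, -3]
P̄ = F·P·Fᵀ + Q = [4 0; 0 9]
S = H·P̄·Hᵀ + R = [5 -8; -8 28]
K = P̄·Hᵀ·S⁻¹ = [12/19 -2/19; -18/19 -45/76]
x' − x̄ = [16/19, 9/38] = K·y
y = (KᵀK)⁻¹·Kᵀ·(x' − x̄) = [1, -2]
z = y + H·x̄ = [1, -2] + [0, 3] = [1, 1]

z = [1, 1]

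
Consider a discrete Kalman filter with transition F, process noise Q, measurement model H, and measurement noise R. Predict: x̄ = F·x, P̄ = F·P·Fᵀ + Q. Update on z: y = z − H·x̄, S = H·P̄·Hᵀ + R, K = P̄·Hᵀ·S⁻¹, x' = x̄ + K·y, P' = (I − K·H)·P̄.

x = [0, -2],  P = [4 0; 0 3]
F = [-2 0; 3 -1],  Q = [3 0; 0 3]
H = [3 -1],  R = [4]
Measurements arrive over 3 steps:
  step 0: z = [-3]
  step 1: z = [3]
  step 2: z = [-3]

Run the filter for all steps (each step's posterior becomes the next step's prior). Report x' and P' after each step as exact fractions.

step 0: x' = [-81/361, 44/19], P' = [298/361 30/19; 30/19 6]
step 1: x' = [1365/14159, -39346/14159], P' = [23761/28318 41391/28318; 41391/28318 141993/28318]
step 2: x' = [-13173/571102, 1692095/571102], P' = [908525/1142204 1526019/1142204; 1526019/1142204 5321661/1142204]

step 0: x̄ = F·x = [0, 2]
step 0: P̄ = F·P·Fᵀ + Q = [19 -24; -24 42]
step 0: y = z − H·x̄ = [-1]
step 0: S = H·P̄·Hᵀ + R = [361]
step 0: K = P̄·Hᵀ·S⁻¹ = [81/361; -6/19]
step 0: x' = x̄ + K·y = [-81/361, 44/19]
step 0: P' = (I − K·H)·P̄ = [298/361 30/19; 30/19 6]
step 1: x̄ = F·x = [162/361, -1079/361]
step 1: P̄ = F·P·Fᵀ + Q = [2275/361 -648/361; -648/361 2511/361]
step 1: y = z − H·x̄ = [-482/361]
step 1: S = H·P̄·Hᵀ + R = [28318/361]
step 1: K = P̄·Hᵀ·S⁻¹ = [7473/28318; -4455/28318]
step 1: x' = x̄ + K·y = [1365/14159, -39346/14159]
step 1: P' = (I − K·H)·P̄ = [23761/28318 41391/28318; 41391/28318 141993/28318]
step 2: x̄ = F·x = [-2730/14159, 43441/14159]
step 2: P̄ = F·P·Fᵀ + Q = [89999/14159 -29892/14159; -29892/14159 96225/14159]
step 2: y = z − H·x̄ = [9154/14159]
step 2: S = H·P̄·Hᵀ + R = [1142204/14159]
step 2: K = P̄·Hᵀ·S⁻¹ = [299889/1142204; -185901/1142204]
step 2: x' = x̄ + K·y = [-13173/571102, 1692095/571102]
step 2: P' = (I − K·H)·P̄ = [908525/1142204 1526019/1142204; 1526019/1142204 5321661/1142204]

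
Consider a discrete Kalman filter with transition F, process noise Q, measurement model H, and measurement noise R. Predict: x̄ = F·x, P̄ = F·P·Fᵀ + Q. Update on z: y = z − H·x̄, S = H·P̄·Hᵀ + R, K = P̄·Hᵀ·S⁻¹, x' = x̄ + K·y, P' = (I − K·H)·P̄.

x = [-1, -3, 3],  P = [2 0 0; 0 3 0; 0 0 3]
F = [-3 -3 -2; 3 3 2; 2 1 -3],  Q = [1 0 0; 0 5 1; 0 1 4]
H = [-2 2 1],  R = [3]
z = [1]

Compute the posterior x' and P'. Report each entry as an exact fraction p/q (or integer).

x' = [-3033/1009, 3384/1009, -11942/1009]
P' = [4233/1009 -1127/1009 10021/1009; -1127/1009 3994/1009 -9516/1009; 10021/1009 -9516/1009 39242/1009]

x̄ = F·x = [6, -6, -14]
P̄ = F·P·Fᵀ + Q = [58 -57 -3; -57 62 4; -3 4 42]
y = z − H·x̄ = [39]
S = H·P̄·Hᵀ + R = [1009]
K = P̄·Hᵀ·S⁻¹ = [-233/1009; 242/1009; 56/1009]
x' = x̄ + K·y = [-3033/1009, 3384/1009, -11942/1009]
P' = (I − K·H)·P̄ = [4233/1009 -1127/1009 10021/1009; -1127/1009 3994/1009 -9516/1009; 10021/1009 -9516/1009 39242/1009]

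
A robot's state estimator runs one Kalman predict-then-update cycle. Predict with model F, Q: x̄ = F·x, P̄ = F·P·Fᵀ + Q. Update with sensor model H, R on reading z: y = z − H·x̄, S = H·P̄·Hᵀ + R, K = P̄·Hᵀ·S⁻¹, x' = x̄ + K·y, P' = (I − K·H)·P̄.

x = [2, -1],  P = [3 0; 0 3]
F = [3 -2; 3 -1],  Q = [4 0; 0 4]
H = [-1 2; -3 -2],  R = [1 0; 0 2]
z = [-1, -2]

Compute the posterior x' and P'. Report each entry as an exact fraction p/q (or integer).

x̄ = F·x = [8, 7]
P̄ = F·P·Fᵀ + Q = [43 33; 33 34]
y = z − H·x̄ = [-7, 36]
S = H·P̄·Hᵀ + R = [48 -139; -139 921]
K = P̄·Hᵀ·S⁻¹ = [-5922/24887 -6163/24887; 9022/24887 -3151/24887]
x' = x̄ + K·y = [18682/24887, -2381/24887]
P' = (I − K·H)·P̄ = [4562/24887 -680/24887; -680/24887 4171/24887]

x' = [18682/24887, -2381/24887]
P' = [4562/24887 -680/24887; -680/24887 4171/24887]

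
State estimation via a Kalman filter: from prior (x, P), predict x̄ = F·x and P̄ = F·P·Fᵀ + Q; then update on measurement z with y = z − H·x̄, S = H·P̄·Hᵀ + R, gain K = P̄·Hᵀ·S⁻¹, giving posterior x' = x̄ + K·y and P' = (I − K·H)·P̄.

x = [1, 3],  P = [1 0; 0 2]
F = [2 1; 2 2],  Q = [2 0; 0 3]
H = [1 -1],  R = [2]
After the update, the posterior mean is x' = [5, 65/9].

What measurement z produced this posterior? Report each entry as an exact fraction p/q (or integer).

x̄ = F·x = [5, 8]
P̄ = F·P·Fᵀ + Q = [8 8; 8 15]
S = H·P̄·Hᵀ + R = [9]
K = P̄·Hᵀ·S⁻¹ = [0; -7/9]
x' − x̄ = [0, -7/9] = K·y
y = (KᵀK)⁻¹·Kᵀ·(x' − x̄) = [1]
z = y + H·x̄ = [1] + [-3] = [-2]

z = [-2]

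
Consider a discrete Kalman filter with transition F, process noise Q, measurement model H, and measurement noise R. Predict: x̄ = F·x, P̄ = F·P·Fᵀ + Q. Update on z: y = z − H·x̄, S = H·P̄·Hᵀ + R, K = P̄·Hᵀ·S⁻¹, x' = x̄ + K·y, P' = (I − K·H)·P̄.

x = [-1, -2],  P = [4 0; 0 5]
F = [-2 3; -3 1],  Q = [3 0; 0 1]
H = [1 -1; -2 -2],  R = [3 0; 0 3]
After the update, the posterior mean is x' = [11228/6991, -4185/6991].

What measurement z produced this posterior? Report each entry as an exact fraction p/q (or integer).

x̄ = F·x = [-4, 1]
P̄ = F·P·Fᵀ + Q = [64 39; 39 42]
S = H·P̄·Hᵀ + R = [31 -44; -44 739]
K = P̄·Hᵀ·S⁻¹ = [3137/6991 -1762/6991; -3115/6991 -1718/6991]
x' − x̄ = [39192/6991, -11176/6991] = K·y
y = (KᵀK)⁻¹·Kᵀ·(x' − x̄) = [8, -8]
z = y + H·x̄ = [8, -8] + [-5, 6] = [3, -2]

z = [3, -2]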